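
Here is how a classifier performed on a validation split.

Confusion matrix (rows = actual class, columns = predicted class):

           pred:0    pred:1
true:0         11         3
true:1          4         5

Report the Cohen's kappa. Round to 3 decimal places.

Observed agreement pₒ = trace/N = 16/23 = 0.6957
Expected agreement pₑ = Σ (rowᵢ·colᵢ)/N² = (14·15 + 9·8)/23² = 0.5331
κ = (pₒ − pₑ)/(1 − pₑ) = (0.6957 − 0.5331)/(1 − 0.5331) = 0.348

0.348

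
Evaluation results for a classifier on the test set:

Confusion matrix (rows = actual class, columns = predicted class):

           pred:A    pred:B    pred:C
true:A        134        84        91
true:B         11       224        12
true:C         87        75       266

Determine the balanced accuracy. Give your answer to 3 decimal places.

Balanced accuracy = mean of per-class recall.
  A: recall = 134/309 = 0.4337
  B: recall = 224/247 = 0.9069
  C: recall = 266/428 = 0.6215
Mean = (0.4337 + 0.9069 + 0.6215) / 3 = 0.654

0.654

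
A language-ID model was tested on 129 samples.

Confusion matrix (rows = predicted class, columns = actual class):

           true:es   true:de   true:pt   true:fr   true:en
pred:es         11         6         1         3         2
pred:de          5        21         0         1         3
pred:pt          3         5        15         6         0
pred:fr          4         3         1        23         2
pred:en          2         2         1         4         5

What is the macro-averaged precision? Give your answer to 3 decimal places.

0.550

Per-class precision (TP/(TP+FP)):
  es: TP=11, FP=6+1+3+2=12 → 11/23 = 0.4783
  de: TP=21, FP=5+0+1+3=9 → 21/30 = 0.7000
  pt: TP=15, FP=3+5+6+0=14 → 15/29 = 0.5172
  fr: TP=23, FP=4+3+1+2=10 → 23/33 = 0.6970
  en: TP=5, FP=2+2+1+4=9 → 5/14 = 0.3571
Macro-precision = mean = (0.4783 + 0.7000 + 0.5172 + 0.6970 + 0.3571) / 5 = 0.550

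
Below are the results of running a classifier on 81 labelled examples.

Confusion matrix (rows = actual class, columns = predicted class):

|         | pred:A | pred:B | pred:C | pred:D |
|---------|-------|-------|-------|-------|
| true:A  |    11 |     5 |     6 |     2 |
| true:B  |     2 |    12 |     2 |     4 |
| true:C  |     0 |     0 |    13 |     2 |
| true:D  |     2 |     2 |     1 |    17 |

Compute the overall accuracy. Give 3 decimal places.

0.654

Accuracy = trace / total = (11+12+13+17=53) / 81 = 53/81 = 0.654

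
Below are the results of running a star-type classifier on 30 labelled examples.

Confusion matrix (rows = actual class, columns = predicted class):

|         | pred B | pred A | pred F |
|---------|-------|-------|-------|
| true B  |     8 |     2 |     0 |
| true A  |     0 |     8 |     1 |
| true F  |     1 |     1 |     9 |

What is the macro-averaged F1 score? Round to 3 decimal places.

Per-class F1 score (2·TP/(2·TP+FP+FN)):
  B: TP=8, FP=0+1=1, FN=2+0=2 → 16/19 = 0.8421
  A: TP=8, FP=2+1=3, FN=0+1=1 → 16/20 = 0.8000
  F: TP=9, FP=0+1=1, FN=1+1=2 → 18/21 = 0.8571
Macro-F1 score = mean = (0.8421 + 0.8000 + 0.8571) / 3 = 0.833

0.833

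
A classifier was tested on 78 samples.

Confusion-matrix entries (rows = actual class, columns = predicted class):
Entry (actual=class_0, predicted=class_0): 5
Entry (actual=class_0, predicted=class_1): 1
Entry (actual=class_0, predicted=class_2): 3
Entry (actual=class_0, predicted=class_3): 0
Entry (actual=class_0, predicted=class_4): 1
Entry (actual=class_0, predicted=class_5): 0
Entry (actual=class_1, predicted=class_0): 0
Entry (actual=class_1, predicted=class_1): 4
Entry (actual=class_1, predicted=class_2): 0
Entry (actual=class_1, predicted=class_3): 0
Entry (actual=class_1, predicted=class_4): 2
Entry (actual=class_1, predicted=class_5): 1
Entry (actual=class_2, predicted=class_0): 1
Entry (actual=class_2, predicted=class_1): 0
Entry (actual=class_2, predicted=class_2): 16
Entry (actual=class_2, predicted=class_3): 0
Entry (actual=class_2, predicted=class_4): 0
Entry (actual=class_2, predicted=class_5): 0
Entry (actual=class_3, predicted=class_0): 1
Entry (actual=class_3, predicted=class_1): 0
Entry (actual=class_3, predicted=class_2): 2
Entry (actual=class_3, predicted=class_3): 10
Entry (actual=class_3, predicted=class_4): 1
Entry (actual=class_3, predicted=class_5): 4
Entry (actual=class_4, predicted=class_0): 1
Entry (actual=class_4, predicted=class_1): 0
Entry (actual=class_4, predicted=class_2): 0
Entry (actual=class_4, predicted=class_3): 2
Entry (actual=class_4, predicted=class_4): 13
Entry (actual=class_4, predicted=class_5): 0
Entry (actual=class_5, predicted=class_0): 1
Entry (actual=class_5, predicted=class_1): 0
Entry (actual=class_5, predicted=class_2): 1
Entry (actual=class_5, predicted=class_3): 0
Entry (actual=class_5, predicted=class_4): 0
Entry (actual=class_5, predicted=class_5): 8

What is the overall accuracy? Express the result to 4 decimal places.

Accuracy = trace / total = (5+4+16+10+13+8=56) / 78 = 56/78 = 0.7179

0.7179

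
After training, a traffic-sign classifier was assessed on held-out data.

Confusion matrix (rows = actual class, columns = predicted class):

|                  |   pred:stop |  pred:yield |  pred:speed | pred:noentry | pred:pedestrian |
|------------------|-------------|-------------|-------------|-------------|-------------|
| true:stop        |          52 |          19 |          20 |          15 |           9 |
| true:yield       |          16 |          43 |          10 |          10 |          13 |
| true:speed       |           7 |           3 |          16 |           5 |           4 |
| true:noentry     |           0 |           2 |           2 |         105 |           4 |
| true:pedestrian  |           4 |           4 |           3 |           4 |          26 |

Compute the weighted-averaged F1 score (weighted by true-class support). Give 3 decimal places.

Per-class F1 score (2·TP/(2·TP+FP+FN)):
  stop: TP=52, FP=16+7+0+4=27, FN=19+20+15+9=63 → 104/194 = 0.5361
  yield: TP=43, FP=19+3+2+4=28, FN=16+10+10+13=49 → 86/163 = 0.5276
  speed: TP=16, FP=20+10+2+3=35, FN=7+3+5+4=19 → 32/86 = 0.3721
  noentry: TP=105, FP=15+10+5+4=34, FN=0+2+2+4=8 → 210/252 = 0.8333
  pedestrian: TP=26, FP=9+13+4+4=30, FN=4+4+3+4=15 → 52/97 = 0.5361
Weighted-F1 score = Σ (supportᵢ/N)·F1 scoreᵢ with N=396: (115/396)·0.5361 + (92/396)·0.5276 + (35/396)·0.3721 + (113/396)·0.8333 + (41/396)·0.5361 = 0.604

0.604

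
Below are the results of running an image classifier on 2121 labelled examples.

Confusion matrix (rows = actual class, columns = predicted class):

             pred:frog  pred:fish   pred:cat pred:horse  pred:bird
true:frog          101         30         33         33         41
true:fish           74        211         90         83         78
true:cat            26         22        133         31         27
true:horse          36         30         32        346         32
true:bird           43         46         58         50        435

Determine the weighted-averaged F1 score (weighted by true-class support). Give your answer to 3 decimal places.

0.578

Per-class F1 score (2·TP/(2·TP+FP+FN)):
  frog: TP=101, FP=74+26+36+43=179, FN=30+33+33+41=137 → 202/518 = 0.3900
  fish: TP=211, FP=30+22+30+46=128, FN=74+90+83+78=325 → 422/875 = 0.4823
  cat: TP=133, FP=33+90+32+58=213, FN=26+22+31+27=106 → 266/585 = 0.4547
  horse: TP=346, FP=33+83+31+50=197, FN=36+30+32+32=130 → 692/1019 = 0.6791
  bird: TP=435, FP=41+78+27+32=178, FN=43+46+58+50=197 → 870/1245 = 0.6988
Weighted-F1 score = Σ (supportᵢ/N)·F1 scoreᵢ with N=2121: (238/2121)·0.3900 + (536/2121)·0.4823 + (239/2121)·0.4547 + (476/2121)·0.6791 + (632/2121)·0.6988 = 0.578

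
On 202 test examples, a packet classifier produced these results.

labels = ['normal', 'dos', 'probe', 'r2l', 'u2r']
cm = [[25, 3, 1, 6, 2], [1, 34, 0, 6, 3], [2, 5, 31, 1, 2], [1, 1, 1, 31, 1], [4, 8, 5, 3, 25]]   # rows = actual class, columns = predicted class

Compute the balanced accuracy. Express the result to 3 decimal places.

0.729

Balanced accuracy = mean of per-class recall.
  normal: recall = 25/37 = 0.6757
  dos: recall = 34/44 = 0.7727
  probe: recall = 31/41 = 0.7561
  r2l: recall = 31/35 = 0.8857
  u2r: recall = 25/45 = 0.5556
Mean = (0.6757 + 0.7727 + 0.7561 + 0.8857 + 0.5556) / 5 = 0.729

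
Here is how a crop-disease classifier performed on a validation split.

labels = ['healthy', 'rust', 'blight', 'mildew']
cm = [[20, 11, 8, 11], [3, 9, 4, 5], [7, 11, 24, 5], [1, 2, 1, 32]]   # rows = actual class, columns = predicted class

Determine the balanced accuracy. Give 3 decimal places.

0.557

Balanced accuracy = mean of per-class recall.
  healthy: recall = 20/50 = 0.4000
  rust: recall = 9/21 = 0.4286
  blight: recall = 24/47 = 0.5106
  mildew: recall = 32/36 = 0.8889
Mean = (0.4000 + 0.4286 + 0.5106 + 0.8889) / 4 = 0.557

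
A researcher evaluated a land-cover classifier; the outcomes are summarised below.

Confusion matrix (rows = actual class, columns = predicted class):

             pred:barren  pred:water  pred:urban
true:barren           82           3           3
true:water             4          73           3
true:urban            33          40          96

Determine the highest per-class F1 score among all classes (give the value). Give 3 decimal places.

0.792

Per-class F1 score (2·TP/(2·TP+FP+FN)):
  barren: TP=82, FP=4+33=37, FN=3+3=6 → 164/207 = 0.7923
  water: TP=73, FP=3+40=43, FN=4+3=7 → 146/196 = 0.7449
  urban: TP=96, FP=3+3=6, FN=33+40=73 → 192/271 = 0.7085
Highest is class 'barren' with F1 score = 0.792.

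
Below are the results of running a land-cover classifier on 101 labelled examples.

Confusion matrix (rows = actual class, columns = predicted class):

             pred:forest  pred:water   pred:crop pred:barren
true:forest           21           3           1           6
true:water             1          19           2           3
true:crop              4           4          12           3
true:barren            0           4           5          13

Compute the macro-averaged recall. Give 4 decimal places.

0.6375

Per-class recall (TP/(TP+FN)):
  forest: TP=21, FN=3+1+6=10 → 21/31 = 0.67742
  water: TP=19, FN=1+2+3=6 → 19/25 = 0.76000
  crop: TP=12, FN=4+4+3=11 → 12/23 = 0.52174
  barren: TP=13, FN=0+4+5=9 → 13/22 = 0.59091
Macro-recall = mean = (0.67742 + 0.76000 + 0.52174 + 0.59091) / 4 = 0.6375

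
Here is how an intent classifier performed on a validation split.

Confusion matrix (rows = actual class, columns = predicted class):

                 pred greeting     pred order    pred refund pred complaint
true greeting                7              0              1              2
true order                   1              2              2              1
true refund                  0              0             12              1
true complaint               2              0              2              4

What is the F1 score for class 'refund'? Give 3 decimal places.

0.800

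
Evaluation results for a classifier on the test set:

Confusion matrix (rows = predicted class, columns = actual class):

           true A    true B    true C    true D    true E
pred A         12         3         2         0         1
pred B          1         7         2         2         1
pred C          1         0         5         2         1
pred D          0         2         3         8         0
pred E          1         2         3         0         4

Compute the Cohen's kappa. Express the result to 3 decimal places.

0.461

Observed agreement pₒ = trace/N = 36/63 = 0.5714
Expected agreement pₑ = Σ (rowᵢ·colᵢ)/N² = (15·18 + 14·13 + 15·9 + 12·13 + 7·10)/63² = 0.2048
κ = (pₒ − pₑ)/(1 − pₑ) = (0.5714 − 0.2048)/(1 − 0.2048) = 0.461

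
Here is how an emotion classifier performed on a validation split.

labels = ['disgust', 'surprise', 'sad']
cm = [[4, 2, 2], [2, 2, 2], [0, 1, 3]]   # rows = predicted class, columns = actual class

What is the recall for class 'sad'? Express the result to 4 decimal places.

0.4286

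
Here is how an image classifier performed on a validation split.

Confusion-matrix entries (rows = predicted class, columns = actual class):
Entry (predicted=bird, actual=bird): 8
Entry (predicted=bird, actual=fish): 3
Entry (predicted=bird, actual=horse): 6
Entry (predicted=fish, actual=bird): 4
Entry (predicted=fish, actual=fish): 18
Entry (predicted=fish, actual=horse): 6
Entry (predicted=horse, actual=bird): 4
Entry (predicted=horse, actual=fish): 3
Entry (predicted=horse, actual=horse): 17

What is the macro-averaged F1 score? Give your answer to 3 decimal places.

0.606

Per-class F1 score (2·TP/(2·TP+FP+FN)):
  bird: TP=8, FP=3+6=9, FN=4+4=8 → 16/33 = 0.4848
  fish: TP=18, FP=4+6=10, FN=3+3=6 → 36/52 = 0.6923
  horse: TP=17, FP=4+3=7, FN=6+6=12 → 34/53 = 0.6415
Macro-F1 score = mean = (0.4848 + 0.6923 + 0.6415) / 3 = 0.606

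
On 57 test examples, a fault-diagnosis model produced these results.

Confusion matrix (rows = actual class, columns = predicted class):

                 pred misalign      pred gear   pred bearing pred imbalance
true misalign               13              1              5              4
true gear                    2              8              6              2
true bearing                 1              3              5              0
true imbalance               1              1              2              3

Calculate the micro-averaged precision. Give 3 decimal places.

0.509

Micro-averaging pools counts across classes: ΣTP=29, ΣFP=28, ΣFN=28.
Micro-precision = TP/(TP+FP) on pooled counts = 0.509 (equals overall accuracy in single-label multiclass).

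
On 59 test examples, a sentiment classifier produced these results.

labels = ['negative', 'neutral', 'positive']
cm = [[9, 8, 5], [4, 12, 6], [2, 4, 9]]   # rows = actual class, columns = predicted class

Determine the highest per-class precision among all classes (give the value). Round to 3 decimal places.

0.600

Per-class precision (TP/(TP+FP)):
  negative: TP=9, FP=4+2=6 → 9/15 = 0.6000
  neutral: TP=12, FP=8+4=12 → 12/24 = 0.5000
  positive: TP=9, FP=5+6=11 → 9/20 = 0.4500
Highest is class 'negative' with precision = 0.600.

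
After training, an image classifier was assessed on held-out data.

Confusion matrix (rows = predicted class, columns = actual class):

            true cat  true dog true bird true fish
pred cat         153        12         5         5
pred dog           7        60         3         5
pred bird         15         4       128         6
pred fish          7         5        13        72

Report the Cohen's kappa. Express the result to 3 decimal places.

Observed agreement pₒ = trace/N = 413/500 = 0.8260
Expected agreement pₑ = Σ (rowᵢ·colᵢ)/N² = (182·175 + 81·75 + 149·153 + 88·97)/500² = 0.2770
κ = (pₒ − pₑ)/(1 − pₑ) = (0.8260 − 0.2770)/(1 − 0.2770) = 0.759

0.759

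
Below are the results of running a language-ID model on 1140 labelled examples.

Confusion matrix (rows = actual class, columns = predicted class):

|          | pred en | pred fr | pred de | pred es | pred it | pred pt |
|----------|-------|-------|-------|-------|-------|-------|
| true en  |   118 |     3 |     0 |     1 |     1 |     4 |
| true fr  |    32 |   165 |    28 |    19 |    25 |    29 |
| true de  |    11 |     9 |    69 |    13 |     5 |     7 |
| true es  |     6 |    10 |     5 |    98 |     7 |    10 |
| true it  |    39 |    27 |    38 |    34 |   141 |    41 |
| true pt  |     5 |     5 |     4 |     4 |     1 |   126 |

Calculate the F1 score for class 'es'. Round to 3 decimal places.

0.643

F1 score = 2·TP/(2·TP+FP+FN).
es: TP=98, FP=1+19+13+34+4=71, FN=6+10+5+7+10=38 → 196/305 = 0.6426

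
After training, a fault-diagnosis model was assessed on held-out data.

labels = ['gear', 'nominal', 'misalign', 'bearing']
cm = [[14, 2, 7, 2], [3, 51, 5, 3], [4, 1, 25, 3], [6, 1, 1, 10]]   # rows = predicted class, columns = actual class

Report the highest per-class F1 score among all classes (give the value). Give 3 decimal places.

0.872

Per-class F1 score (2·TP/(2·TP+FP+FN)):
  gear: TP=14, FP=2+7+2=11, FN=3+4+6=13 → 28/52 = 0.5385
  nominal: TP=51, FP=3+5+3=11, FN=2+1+1=4 → 102/117 = 0.8718
  misalign: TP=25, FP=4+1+3=8, FN=7+5+1=13 → 50/71 = 0.7042
  bearing: TP=10, FP=6+1+1=8, FN=2+3+3=8 → 20/36 = 0.5556
Highest is class 'nominal' with F1 score = 0.872.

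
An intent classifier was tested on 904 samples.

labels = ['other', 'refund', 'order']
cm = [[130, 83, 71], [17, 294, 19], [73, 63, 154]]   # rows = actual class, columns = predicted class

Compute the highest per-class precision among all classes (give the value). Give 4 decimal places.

Per-class precision (TP/(TP+FP)):
  other: TP=130, FP=17+73=90 → 130/220 = 0.59091
  refund: TP=294, FP=83+63=146 → 294/440 = 0.66818
  order: TP=154, FP=71+19=90 → 154/244 = 0.63115
Highest is class 'refund' with precision = 0.6682.

0.6682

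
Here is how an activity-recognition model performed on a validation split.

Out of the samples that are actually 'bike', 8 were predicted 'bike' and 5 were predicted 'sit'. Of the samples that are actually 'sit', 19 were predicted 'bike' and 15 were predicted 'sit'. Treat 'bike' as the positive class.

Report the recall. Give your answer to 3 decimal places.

0.615

Recall = TP/(TP+FN) = 8/(8+5) = 8/13 = 0.615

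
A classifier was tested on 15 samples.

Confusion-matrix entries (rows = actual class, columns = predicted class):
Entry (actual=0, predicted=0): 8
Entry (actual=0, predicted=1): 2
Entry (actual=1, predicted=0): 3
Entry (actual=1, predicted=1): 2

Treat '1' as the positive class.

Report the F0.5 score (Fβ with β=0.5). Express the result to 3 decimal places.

0.476

Fβ = (1+β²)·TP / ((1+β²)·TP + β²·FN + FP), with β²=1/4
= 1.25·2 / (1.25·2 + 0.25·3 + 2) = 0.476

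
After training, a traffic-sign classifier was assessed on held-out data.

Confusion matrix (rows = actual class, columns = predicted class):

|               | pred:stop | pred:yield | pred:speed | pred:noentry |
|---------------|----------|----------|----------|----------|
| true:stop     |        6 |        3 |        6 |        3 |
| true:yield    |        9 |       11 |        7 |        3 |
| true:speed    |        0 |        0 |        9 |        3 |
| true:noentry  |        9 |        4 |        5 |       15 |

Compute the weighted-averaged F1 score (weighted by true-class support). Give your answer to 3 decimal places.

Per-class F1 score (2·TP/(2·TP+FP+FN)):
  stop: TP=6, FP=9+0+9=18, FN=3+6+3=12 → 12/42 = 0.2857
  yield: TP=11, FP=3+0+4=7, FN=9+7+3=19 → 22/48 = 0.4583
  speed: TP=9, FP=6+7+5=18, FN=0+0+3=3 → 18/39 = 0.4615
  noentry: TP=15, FP=3+3+3=9, FN=9+4+5=18 → 30/57 = 0.5263
Weighted-F1 score = Σ (supportᵢ/N)·F1 scoreᵢ with N=93: (18/93)·0.2857 + (30/93)·0.4583 + (12/93)·0.4615 + (33/93)·0.5263 = 0.449

0.449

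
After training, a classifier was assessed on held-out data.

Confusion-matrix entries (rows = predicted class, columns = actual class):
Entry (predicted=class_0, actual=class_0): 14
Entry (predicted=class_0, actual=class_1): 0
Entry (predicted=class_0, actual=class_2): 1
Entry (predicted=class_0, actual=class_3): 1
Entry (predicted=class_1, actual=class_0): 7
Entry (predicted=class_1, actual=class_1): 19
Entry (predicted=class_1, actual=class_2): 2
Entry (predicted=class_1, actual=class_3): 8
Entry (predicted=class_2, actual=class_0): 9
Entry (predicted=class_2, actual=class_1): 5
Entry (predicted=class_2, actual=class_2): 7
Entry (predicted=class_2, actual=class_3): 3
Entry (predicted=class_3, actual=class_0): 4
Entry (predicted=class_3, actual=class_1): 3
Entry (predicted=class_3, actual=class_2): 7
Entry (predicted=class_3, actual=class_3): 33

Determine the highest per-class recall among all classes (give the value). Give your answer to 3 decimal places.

Per-class recall (TP/(TP+FN)):
  class_0: TP=14, FN=7+9+4=20 → 14/34 = 0.4118
  class_1: TP=19, FN=0+5+3=8 → 19/27 = 0.7037
  class_2: TP=7, FN=1+2+7=10 → 7/17 = 0.4118
  class_3: TP=33, FN=1+8+3=12 → 33/45 = 0.7333
Highest is class 'class_3' with recall = 0.733.

0.733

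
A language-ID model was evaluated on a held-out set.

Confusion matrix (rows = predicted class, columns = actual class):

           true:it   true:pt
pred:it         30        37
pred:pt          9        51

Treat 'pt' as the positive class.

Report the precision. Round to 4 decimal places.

Precision = TP/(TP+FP) = 51/(51+9) = 51/60 = 0.8500

0.8500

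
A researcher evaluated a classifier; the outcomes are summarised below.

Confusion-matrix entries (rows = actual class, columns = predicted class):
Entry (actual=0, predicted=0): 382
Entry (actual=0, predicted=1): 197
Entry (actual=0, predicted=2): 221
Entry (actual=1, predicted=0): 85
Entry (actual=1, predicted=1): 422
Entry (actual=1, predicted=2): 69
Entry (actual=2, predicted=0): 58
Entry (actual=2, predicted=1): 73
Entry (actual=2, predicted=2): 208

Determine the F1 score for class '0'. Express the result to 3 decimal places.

0.577

Take TP from the diagonal, FP from the rest of the '0' prediction marginal, FN from the rest of the '0' actual marginal.
F1 score = 2·TP/(2·TP+FP+FN).
0: TP=382, FP=85+58=143, FN=197+221=418 → 764/1325 = 0.5766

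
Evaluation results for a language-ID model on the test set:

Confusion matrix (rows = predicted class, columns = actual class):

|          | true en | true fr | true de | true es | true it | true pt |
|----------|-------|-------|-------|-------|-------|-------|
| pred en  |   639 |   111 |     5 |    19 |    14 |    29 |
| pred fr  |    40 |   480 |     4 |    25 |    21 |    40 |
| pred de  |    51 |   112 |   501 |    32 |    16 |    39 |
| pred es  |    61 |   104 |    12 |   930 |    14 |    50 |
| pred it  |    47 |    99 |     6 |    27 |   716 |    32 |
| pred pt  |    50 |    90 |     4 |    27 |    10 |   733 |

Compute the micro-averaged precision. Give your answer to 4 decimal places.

Micro-averaging pools counts across classes: ΣTP=3999, ΣFP=1191, ΣFN=1191.
Micro-precision = TP/(TP+FP) on pooled counts = 0.7705 (equals overall accuracy in single-label multiclass).

0.7705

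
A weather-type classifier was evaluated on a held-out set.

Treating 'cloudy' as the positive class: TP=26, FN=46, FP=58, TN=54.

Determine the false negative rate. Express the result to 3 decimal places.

0.639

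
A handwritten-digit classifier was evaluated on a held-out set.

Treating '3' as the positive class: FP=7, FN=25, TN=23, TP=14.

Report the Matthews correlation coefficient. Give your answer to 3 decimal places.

0.135

MCC = (TP·TN − FP·FN) / √((TP+FP)(TP+FN)(TN+FP)(TN+FN))
Numerator = 14·23 − 7·25 = 147
Denominator = √(21·39·30·48) = √1179360 = 1085.9834
MCC = 147 / 1085.9834 = 0.135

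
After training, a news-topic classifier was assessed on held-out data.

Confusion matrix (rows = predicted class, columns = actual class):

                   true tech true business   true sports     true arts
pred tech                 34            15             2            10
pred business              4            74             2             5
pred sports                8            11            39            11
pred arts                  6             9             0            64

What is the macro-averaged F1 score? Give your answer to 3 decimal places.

Per-class F1 score (2·TP/(2·TP+FP+FN)):
  tech: TP=34, FP=15+2+10=27, FN=4+8+6=18 → 68/113 = 0.6018
  business: TP=74, FP=4+2+5=11, FN=15+11+9=35 → 148/194 = 0.7629
  sports: TP=39, FP=8+11+11=30, FN=2+2+0=4 → 78/112 = 0.6964
  arts: TP=64, FP=6+9+0=15, FN=10+5+11=26 → 128/169 = 0.7574
Macro-F1 score = mean = (0.6018 + 0.7629 + 0.6964 + 0.7574) / 4 = 0.705

0.705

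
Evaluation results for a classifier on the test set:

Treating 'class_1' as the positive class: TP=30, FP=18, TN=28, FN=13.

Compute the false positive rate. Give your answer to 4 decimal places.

0.3913

FPR = FP/(FP+TN) = 18/(18+28) = 0.3913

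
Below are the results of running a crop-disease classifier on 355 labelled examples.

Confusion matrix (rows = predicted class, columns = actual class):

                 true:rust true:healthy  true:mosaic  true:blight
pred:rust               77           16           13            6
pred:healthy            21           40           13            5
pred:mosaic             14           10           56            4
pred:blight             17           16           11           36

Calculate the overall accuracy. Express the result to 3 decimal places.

0.589

Accuracy = trace / total = (77+40+56+36=209) / 355 = 209/355 = 0.589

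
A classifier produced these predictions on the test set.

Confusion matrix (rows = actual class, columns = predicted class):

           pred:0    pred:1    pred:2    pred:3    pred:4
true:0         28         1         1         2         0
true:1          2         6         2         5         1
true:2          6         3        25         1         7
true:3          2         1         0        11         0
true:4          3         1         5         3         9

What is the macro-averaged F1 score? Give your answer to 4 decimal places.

Per-class F1 score (2·TP/(2·TP+FP+FN)):
  0: TP=28, FP=2+6+2+3=13, FN=1+1+2+0=4 → 56/73 = 0.76712
  1: TP=6, FP=1+3+1+1=6, FN=2+2+5+1=10 → 12/28 = 0.42857
  2: TP=25, FP=1+2+0+5=8, FN=6+3+1+7=17 → 50/75 = 0.66667
  3: TP=11, FP=2+5+1+3=11, FN=2+1+0+0=3 → 22/36 = 0.61111
  4: TP=9, FP=0+1+7+0=8, FN=3+1+5+3=12 → 18/38 = 0.47368
Macro-F1 score = mean = (0.76712 + 0.42857 + 0.66667 + 0.61111 + 0.47368) / 5 = 0.5894

0.5894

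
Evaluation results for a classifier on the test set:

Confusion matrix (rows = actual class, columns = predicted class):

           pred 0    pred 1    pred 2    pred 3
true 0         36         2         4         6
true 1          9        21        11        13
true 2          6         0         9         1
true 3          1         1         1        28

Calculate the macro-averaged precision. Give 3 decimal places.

0.628

Per-class precision (TP/(TP+FP)):
  0: TP=36, FP=9+6+1=16 → 36/52 = 0.6923
  1: TP=21, FP=2+0+1=3 → 21/24 = 0.8750
  2: TP=9, FP=4+11+1=16 → 9/25 = 0.3600
  3: TP=28, FP=6+13+1=20 → 28/48 = 0.5833
Macro-precision = mean = (0.6923 + 0.8750 + 0.3600 + 0.5833) / 4 = 0.628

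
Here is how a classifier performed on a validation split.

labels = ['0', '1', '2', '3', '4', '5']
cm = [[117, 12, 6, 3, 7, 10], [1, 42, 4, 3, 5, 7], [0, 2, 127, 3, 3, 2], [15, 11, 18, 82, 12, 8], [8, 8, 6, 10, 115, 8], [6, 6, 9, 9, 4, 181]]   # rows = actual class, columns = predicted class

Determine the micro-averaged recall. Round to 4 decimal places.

0.7632

Micro-averaging pools counts across classes: ΣTP=664, ΣFP=206, ΣFN=206.
Micro-recall = TP/(TP+FN) on pooled counts = 0.7632 (equals overall accuracy in single-label multiclass).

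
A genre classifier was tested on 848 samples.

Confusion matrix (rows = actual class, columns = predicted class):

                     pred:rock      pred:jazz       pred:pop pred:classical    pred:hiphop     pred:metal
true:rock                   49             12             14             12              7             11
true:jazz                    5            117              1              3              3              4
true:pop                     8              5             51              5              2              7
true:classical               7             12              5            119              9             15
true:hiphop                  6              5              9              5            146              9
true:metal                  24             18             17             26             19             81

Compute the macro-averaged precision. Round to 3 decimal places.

0.639

Per-class precision (TP/(TP+FP)):
  rock: TP=49, FP=5+8+7+6+24=50 → 49/99 = 0.4949
  jazz: TP=117, FP=12+5+12+5+18=52 → 117/169 = 0.6923
  pop: TP=51, FP=14+1+5+9+17=46 → 51/97 = 0.5258
  classical: TP=119, FP=12+3+5+5+26=51 → 119/170 = 0.7000
  hiphop: TP=146, FP=7+3+2+9+19=40 → 146/186 = 0.7849
  metal: TP=81, FP=11+4+7+15+9=46 → 81/127 = 0.6378
Macro-precision = mean = (0.4949 + 0.6923 + 0.5258 + 0.7000 + 0.7849 + 0.6378) / 6 = 0.639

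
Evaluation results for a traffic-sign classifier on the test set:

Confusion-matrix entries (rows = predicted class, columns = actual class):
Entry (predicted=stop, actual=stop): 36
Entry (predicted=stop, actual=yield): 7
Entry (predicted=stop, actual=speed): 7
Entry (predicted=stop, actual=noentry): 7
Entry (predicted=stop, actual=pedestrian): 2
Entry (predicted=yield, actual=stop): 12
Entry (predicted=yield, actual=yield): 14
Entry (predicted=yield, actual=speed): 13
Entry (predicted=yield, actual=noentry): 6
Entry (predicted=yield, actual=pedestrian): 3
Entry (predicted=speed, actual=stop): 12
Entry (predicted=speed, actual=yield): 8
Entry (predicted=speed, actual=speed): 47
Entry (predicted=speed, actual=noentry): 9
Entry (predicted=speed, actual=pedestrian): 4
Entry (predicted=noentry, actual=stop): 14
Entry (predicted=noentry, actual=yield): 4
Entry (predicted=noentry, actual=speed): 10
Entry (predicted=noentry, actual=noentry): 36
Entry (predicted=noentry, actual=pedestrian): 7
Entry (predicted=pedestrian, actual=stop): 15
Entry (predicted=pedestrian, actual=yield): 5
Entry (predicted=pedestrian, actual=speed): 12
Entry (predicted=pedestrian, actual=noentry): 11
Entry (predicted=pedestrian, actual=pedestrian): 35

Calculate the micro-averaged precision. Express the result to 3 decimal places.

Micro-averaging pools counts across classes: ΣTP=168, ΣFP=168, ΣFN=168.
Micro-precision = TP/(TP+FP) on pooled counts = 0.500 (equals overall accuracy in single-label multiclass).

0.500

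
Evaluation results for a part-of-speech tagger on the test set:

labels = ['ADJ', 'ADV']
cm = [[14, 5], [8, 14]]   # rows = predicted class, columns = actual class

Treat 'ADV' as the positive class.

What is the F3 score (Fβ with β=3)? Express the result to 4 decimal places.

0.7254

Fβ = (1+β²)·TP / ((1+β²)·TP + β²·FN + FP), with β²=9
= 10·14 / (10·14 + 9·5 + 8) = 0.7254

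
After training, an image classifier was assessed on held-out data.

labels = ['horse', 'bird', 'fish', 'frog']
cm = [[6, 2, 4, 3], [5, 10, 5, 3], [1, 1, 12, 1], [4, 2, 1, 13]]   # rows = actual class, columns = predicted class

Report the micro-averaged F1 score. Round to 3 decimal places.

0.562

Micro-averaging pools counts across classes: ΣTP=41, ΣFP=32, ΣFN=32.
Micro-F1 score = 2·TP/(2·TP+FP+FN) on pooled counts = 0.562 (equals overall accuracy in single-label multiclass).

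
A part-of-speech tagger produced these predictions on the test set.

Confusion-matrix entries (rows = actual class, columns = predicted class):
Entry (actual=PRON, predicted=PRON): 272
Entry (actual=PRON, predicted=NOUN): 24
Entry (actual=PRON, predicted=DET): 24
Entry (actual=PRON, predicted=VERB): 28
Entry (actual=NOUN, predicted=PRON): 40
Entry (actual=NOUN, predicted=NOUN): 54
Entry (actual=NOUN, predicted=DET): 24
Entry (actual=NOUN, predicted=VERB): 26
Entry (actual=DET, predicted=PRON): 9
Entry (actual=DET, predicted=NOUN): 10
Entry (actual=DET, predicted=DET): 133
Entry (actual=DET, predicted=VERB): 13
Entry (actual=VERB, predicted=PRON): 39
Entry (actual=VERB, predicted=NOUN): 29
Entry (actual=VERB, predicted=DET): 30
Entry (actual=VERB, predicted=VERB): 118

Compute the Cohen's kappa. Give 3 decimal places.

Observed agreement pₒ = trace/N = 577/873 = 0.6609
Expected agreement pₑ = Σ (rowᵢ·colᵢ)/N² = (348·360 + 144·117 + 165·211 + 216·185)/873² = 0.2846
κ = (pₒ − pₑ)/(1 − pₑ) = (0.6609 − 0.2846)/(1 − 0.2846) = 0.526

0.526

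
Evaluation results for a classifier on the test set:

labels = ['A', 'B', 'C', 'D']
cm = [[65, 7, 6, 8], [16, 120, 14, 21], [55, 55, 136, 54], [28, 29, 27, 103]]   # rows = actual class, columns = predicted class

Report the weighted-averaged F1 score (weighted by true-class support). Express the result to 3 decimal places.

0.570

Per-class F1 score (2·TP/(2·TP+FP+FN)):
  A: TP=65, FP=16+55+28=99, FN=7+6+8=21 → 130/250 = 0.5200
  B: TP=120, FP=7+55+29=91, FN=16+14+21=51 → 240/382 = 0.6283
  C: TP=136, FP=6+14+27=47, FN=55+55+54=164 → 272/483 = 0.5631
  D: TP=103, FP=8+21+54=83, FN=28+29+27=84 → 206/373 = 0.5523
Weighted-F1 score = Σ (supportᵢ/N)·F1 scoreᵢ with N=744: (86/744)·0.5200 + (171/744)·0.6283 + (300/744)·0.5631 + (187/744)·0.5523 = 0.570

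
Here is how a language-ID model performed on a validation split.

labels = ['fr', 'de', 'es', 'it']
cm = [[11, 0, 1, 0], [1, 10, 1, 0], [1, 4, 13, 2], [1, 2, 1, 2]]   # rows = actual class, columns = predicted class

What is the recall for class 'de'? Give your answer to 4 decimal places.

0.8333

Treat 'de' as positive and all other classes as negative.
recall = TP/(TP+FN).
de: TP=10, FN=1+1+0=2 → 10/12 = 0.83333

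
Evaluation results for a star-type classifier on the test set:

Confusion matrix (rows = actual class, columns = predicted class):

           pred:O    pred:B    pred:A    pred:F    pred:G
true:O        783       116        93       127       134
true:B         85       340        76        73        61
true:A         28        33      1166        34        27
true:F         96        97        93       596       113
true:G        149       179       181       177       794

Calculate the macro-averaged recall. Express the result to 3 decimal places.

Per-class recall (TP/(TP+FN)):
  O: TP=783, FN=116+93+127+134=470 → 783/1253 = 0.6249
  B: TP=340, FN=85+76+73+61=295 → 340/635 = 0.5354
  A: TP=1166, FN=28+33+34+27=122 → 1166/1288 = 0.9053
  F: TP=596, FN=96+97+93+113=399 → 596/995 = 0.5990
  G: TP=794, FN=149+179+181+177=686 → 794/1480 = 0.5365
Macro-recall = mean = (0.6249 + 0.5354 + 0.9053 + 0.5990 + 0.5365) / 5 = 0.640

0.640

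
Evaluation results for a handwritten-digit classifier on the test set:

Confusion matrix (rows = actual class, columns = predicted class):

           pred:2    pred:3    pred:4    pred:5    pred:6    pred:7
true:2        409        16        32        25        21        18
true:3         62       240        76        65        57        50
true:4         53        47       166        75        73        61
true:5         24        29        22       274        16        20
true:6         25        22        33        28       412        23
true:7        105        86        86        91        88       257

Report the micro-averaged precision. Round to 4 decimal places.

0.5516

Micro-averaging pools counts across classes: ΣTP=1758, ΣFP=1429, ΣFN=1429.
Micro-precision = TP/(TP+FP) on pooled counts = 0.5516 (equals overall accuracy in single-label multiclass).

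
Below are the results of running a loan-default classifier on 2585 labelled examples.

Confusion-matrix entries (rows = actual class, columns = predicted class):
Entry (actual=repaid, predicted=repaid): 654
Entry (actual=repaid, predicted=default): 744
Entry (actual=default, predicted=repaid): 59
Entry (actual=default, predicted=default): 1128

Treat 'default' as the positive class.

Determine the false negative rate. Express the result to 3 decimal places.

FNR = FN/(FN+TP) = 59/(59+1128) = 0.050

0.050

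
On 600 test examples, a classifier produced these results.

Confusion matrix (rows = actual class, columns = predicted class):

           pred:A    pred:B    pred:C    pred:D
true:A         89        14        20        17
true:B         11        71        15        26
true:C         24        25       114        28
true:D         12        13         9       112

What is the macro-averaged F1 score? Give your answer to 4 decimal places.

Per-class F1 score (2·TP/(2·TP+FP+FN)):
  A: TP=89, FP=11+24+12=47, FN=14+20+17=51 → 178/276 = 0.64493
  B: TP=71, FP=14+25+13=52, FN=11+15+26=52 → 142/246 = 0.57724
  C: TP=114, FP=20+15+9=44, FN=24+25+28=77 → 228/349 = 0.65330
  D: TP=112, FP=17+26+28=71, FN=12+13+9=34 → 224/329 = 0.68085
Macro-F1 score = mean = (0.64493 + 0.57724 + 0.65330 + 0.68085) / 4 = 0.6391

0.6391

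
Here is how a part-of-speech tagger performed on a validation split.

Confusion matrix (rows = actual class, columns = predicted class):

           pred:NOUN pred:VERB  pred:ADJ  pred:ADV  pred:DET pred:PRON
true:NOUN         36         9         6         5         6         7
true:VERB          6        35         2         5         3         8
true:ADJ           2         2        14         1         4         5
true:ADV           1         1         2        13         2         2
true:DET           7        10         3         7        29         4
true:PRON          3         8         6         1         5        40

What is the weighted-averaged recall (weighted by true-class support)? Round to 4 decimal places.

0.5567

Per-class recall (TP/(TP+FN)):
  NOUN: TP=36, FN=9+6+5+6+7=33 → 36/69 = 0.52174
  VERB: TP=35, FN=6+2+5+3+8=24 → 35/59 = 0.59322
  ADJ: TP=14, FN=2+2+1+4+5=14 → 14/28 = 0.50000
  ADV: TP=13, FN=1+1+2+2+2=8 → 13/21 = 0.61905
  DET: TP=29, FN=7+10+3+7+4=31 → 29/60 = 0.48333
  PRON: TP=40, FN=3+8+6+1+5=23 → 40/63 = 0.63492
Weighted-recall = Σ (supportᵢ/N)·recallᵢ with N=300: (69/300)·0.52174 + (59/300)·0.59322 + (28/300)·0.50000 + (21/300)·0.61905 + (60/300)·0.48333 + (63/300)·0.63492 = 0.5567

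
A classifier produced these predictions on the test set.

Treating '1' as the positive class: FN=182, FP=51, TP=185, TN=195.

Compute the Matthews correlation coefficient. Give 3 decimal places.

MCC = (TP·TN − FP·FN) / √((TP+FP)(TP+FN)(TN+FP)(TN+FN))
Numerator = 185·195 − 51·182 = 26793
Denominator = √(236·367·246·377) = √8032570104 = 89624.6066
MCC = 26793 / 89624.6066 = 0.299

0.299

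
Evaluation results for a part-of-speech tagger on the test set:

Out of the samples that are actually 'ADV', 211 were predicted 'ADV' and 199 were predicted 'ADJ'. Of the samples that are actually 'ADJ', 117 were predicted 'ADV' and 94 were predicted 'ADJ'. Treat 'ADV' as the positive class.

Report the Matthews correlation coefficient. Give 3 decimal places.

-0.038

MCC = (TP·TN − FP·FN) / √((TP+FP)(TP+FN)(TN+FP)(TN+FN))
Numerator = 211·94 − 117·199 = -3449
Denominator = √(328·410·211·293) = √8313957040 = 91180.9028
MCC = -3449 / 91180.9028 = -0.038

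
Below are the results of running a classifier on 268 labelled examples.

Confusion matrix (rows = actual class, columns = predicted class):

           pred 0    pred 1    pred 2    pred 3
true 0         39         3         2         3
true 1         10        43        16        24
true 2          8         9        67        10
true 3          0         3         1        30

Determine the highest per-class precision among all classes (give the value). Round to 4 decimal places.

0.7791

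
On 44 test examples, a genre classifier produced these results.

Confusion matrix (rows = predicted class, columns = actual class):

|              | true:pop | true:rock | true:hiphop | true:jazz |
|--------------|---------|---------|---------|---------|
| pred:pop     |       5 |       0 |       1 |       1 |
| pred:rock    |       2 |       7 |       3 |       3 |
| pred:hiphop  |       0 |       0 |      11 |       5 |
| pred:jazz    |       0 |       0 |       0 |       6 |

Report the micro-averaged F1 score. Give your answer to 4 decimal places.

Micro-averaging pools counts across classes: ΣTP=29, ΣFP=15, ΣFN=15.
Micro-F1 score = 2·TP/(2·TP+FP+FN) on pooled counts = 0.6591 (equals overall accuracy in single-label multiclass).

0.6591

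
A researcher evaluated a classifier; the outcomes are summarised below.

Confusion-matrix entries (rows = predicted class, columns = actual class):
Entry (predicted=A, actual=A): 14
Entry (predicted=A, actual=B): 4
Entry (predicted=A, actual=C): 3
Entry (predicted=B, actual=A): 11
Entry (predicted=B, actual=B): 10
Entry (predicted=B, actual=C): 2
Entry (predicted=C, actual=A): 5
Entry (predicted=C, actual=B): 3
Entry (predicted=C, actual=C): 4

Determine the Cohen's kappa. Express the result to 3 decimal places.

0.219

Observed agreement pₒ = trace/N = 28/56 = 0.5000
Expected agreement pₑ = Σ (rowᵢ·colᵢ)/N² = (30·21 + 17·23 + 9·12)/56² = 0.3600
κ = (pₒ − pₑ)/(1 − pₑ) = (0.5000 − 0.3600)/(1 − 0.3600) = 0.219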